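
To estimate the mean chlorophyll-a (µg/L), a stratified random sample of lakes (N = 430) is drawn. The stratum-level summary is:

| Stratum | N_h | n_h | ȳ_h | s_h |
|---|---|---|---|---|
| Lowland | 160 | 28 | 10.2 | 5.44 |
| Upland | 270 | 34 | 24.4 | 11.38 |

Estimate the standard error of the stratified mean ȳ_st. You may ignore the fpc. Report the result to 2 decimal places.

SE(ȳ_st) ≈ 1.28

V̂(ȳ_st) = Σ W_h² s_h²/n_h, with W_h = N_h/N and N = 430:
  stratum Lowland: (160/430)²·5.44²/28 = 0.146333
  stratum Upland: (270/430)²·11.38²/34 = 1.50175
V̂(ȳ_st) = 1.64808
SE(ȳ_st) = √1.64808 = 1.28378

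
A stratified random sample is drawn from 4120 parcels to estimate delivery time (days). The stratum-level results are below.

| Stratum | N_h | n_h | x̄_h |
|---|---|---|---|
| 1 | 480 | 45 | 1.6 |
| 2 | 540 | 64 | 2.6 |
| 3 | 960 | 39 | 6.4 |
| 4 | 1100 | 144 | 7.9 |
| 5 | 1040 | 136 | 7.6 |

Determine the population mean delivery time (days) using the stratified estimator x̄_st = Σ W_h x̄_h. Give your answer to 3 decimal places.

N = Σ N_h = 4120. Stratum weights W_h = N_h/N.
x̄_st = (480·1.6 + 540·2.6 + 960·6.4 + 1100·7.9 + 1040·7.6) / 4120 = 6.04612

x̄_st ≈ 6.046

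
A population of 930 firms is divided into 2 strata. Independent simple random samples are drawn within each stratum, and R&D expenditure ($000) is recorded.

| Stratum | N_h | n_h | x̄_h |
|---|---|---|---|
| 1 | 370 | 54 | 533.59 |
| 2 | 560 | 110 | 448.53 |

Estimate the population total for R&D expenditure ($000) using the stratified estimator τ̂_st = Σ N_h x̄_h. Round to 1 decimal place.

τ̂_st ≈ 448605.1

τ̂_st = Σ N_h x̄_h = 370·533.59 + 560·448.53 = 448605.1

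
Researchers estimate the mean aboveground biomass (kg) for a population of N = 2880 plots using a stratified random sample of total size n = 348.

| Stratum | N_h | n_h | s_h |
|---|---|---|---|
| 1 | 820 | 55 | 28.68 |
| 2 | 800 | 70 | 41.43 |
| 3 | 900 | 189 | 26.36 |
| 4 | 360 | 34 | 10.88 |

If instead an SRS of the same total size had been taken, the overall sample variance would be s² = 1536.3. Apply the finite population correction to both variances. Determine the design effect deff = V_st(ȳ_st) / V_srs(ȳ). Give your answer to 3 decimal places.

deff ≈ 0.822

V̂(ȳ_st) = Σ W_h² (1 − n_h/N_h) s_h²/n_h, with W_h = N_h/N and N = 2880:
  stratum 1: (820/2880)²·(1 − 55/820)·28.68²/55 = 1.13106
  stratum 2: (800/2880)²·(1 − 70/800)·41.43²/70 = 1.72647
  stratum 3: (900/2880)²·(1 − 189/900)·26.36²/189 = 0.283633
  stratum 4: (360/2880)²·(1 − 34/360)·10.88²/34 = 0.0492622
V_st = 3.19043
V_srs = (1 − 348/2880)·1536.3/348 = 3.88122
deff = V_st / V_srs = 3.19043/3.88122 = 0.8220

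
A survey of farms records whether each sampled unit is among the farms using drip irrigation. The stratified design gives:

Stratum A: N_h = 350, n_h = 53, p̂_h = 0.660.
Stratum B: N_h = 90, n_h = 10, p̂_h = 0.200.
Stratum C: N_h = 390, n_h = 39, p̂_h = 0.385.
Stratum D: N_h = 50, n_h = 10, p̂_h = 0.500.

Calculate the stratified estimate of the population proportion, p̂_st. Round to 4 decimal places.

p̂_st ≈ 0.4820

N = 880; stratum weights W_h = N_h/N.
p̂_st = Σ W_h p̂_h = (350·0.660 + 90·0.200 + 390·0.385 + 50·0.500)/880 = 0.48199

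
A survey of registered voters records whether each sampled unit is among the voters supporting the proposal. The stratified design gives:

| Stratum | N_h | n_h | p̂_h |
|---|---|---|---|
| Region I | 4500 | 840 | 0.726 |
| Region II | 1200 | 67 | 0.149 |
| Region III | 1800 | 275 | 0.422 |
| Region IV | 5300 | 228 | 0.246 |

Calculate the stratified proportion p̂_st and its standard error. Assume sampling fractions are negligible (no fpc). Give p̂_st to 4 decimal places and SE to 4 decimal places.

N = 12800; stratum weights W_h = N_h/N.
p̂_st = Σ W_h p̂_h = (4500·0.726 + 1200·0.149 + 1800·0.422 + 5300·0.246)/12800 = 0.43041
V̂(p̂_st) = Σ W_h² p̂_h(1−p̂_h)/(n_h−1):
  stratum Region I: (4500/12800)²·0.726·0.274/839 = 2.93042e-05
  stratum Region II: (1200/12800)²·0.149·0.851/66 = 1.68855e-05
  stratum Region III: (1800/12800)²·0.422·0.578/274 = 1.76041e-05
  stratum Region IV: (5300/12800)²·0.246·0.754/227 = 0.000140092
V̂(p̂_st) = 0.000203886; SE = √V̂ = 0.0142789

p̂_st ≈ 0.4304, SE ≈ 0.0143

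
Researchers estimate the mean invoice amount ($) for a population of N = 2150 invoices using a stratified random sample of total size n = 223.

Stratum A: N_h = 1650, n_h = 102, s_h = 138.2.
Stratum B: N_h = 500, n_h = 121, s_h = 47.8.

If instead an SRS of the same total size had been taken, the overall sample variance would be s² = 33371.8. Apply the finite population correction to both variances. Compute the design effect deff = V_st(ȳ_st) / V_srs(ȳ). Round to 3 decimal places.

deff ≈ 0.777

V̂(ȳ_st) = Σ W_h² (1 − n_h/N_h) s_h²/n_h, with W_h = N_h/N and N = 2150:
  stratum A: (1650/2150)²·(1 − 102/1650)·138.2²/102 = 103.465
  stratum B: (500/2150)²·(1 − 121/500)·47.8²/121 = 0.77411
V_st = 104.239
V_srs = (1 − 223/2150)·33371.8/223 = 134.128
deff = V_st / V_srs = 104.239/134.128 = 0.7772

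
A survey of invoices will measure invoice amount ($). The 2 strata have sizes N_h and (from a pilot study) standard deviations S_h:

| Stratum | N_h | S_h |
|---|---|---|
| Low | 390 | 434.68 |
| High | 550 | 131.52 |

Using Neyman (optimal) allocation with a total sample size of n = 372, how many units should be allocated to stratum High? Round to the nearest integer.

Neyman allocation: n_h = n · N_h S_h / Σ N_i S_i, with n = 372.
  stratum Low: N_h·S_h = 390·434.68 = 169525.20
  stratum High: N_h·S_h = 550·131.52 = 72336.00
Σ N_h S_h = 241861.20
n for stratum High = 372·72336.00/241861.20 = 111.258 → 111

111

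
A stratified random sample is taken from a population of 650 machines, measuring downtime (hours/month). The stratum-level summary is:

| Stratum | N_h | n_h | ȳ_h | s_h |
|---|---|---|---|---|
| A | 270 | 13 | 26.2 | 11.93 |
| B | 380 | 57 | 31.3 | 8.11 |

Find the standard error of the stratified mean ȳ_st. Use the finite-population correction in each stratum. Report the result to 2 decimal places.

V̂(ȳ_st) = Σ W_h² (1 − n_h/N_h) s_h²/n_h, with W_h = N_h/N and N = 650:
  stratum A: (270/650)²·(1 − 13/270)·11.93²/13 = 1.79807
  stratum B: (380/650)²·(1 − 57/380)·8.11²/57 = 0.335217
V̂(ȳ_st) = 2.13329
SE(ȳ_st) = √2.13329 = 1.46058

SE(ȳ_st) ≈ 1.46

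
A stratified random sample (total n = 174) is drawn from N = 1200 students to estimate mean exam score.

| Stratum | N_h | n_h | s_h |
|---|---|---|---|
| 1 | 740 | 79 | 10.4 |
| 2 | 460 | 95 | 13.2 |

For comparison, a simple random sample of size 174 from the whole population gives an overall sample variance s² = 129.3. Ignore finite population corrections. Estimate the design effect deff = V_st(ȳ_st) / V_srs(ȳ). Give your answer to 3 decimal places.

deff ≈ 1.063

V̂(ȳ_st) = Σ W_h² s_h²/n_h, with W_h = N_h/N and N = 1200:
  stratum 1: (740/1200)²·10.4²/79 = 0.520644
  stratum 2: (460/1200)²·13.2²/95 = 0.269512
V_st = 0.790155
V_srs = s²/n = 129.3/174 = 0.743103
deff = V_st / V_srs = 0.790155/0.743103 = 1.0633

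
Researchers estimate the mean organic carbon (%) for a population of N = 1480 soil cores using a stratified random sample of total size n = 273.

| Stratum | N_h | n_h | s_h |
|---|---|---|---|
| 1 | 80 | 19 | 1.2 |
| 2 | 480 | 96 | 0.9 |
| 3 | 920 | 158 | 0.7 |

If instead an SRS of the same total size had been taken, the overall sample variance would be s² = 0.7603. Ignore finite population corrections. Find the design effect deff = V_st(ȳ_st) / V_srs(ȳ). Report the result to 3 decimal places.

deff ≈ 0.828

V̂(ȳ_st) = Σ W_h² s_h²/n_h, with W_h = N_h/N and N = 1480:
  stratum 1: (80/1480)²·1.2²/19 = 0.000221445
  stratum 2: (480/1480)²·0.9²/96 = 0.000887509
  stratum 3: (920/1480)²·0.7²/158 = 0.00119837
V_st = 0.00230732
V_srs = s²/n = 0.7603/273 = 0.00278498
deff = V_st / V_srs = 0.00230732/0.00278498 = 0.8285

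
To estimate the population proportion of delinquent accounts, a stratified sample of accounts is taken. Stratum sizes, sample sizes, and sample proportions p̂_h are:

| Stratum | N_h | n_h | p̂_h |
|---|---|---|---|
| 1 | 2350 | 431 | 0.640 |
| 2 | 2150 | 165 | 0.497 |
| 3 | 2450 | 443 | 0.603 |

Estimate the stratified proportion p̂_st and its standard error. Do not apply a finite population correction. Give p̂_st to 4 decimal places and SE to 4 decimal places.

p̂_st ≈ 0.5827, SE ≈ 0.0166

N = 6950; stratum weights W_h = N_h/N.
p̂_st = Σ W_h p̂_h = (2350·0.640 + 2150·0.497 + 2450·0.603)/6950 = 0.58272
V̂(p̂_st) = Σ W_h² p̂_h(1−p̂_h)/(n_h−1):
  stratum 1: (2350/6950)²·0.640·0.360/430 = 6.12604e-05
  stratum 2: (2150/6950)²·0.497·0.503/164 = 0.000145877
  stratum 3: (2450/6950)²·0.603·0.397/442 = 6.73051e-05
V̂(p̂_st) = 0.000274443; SE = √V̂ = 0.0165663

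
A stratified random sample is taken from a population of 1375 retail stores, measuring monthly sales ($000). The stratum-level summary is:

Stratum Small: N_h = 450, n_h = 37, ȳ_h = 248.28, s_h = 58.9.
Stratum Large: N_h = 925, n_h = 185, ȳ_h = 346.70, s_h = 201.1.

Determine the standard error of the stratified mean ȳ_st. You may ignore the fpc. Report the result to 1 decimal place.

V̂(ȳ_st) = Σ W_h² s_h²/n_h, with W_h = N_h/N and N = 1375:
  stratum Small: (450/1375)²·58.9²/37 = 10.0427
  stratum Large: (925/1375)²·201.1²/185 = 98.9306
V̂(ȳ_st) = 108.973
SE(ȳ_st) = √108.973 = 10.439

SE(ȳ_st) ≈ 10.4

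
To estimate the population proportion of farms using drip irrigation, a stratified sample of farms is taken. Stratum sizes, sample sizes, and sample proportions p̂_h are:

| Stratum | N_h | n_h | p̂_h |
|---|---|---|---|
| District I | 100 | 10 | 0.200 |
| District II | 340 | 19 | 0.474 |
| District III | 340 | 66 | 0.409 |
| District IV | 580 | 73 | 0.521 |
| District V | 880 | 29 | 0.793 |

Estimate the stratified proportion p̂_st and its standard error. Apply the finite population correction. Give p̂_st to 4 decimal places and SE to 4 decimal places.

N = 2240; stratum weights W_h = N_h/N.
p̂_st = Σ W_h p̂_h = (100·0.200 + 340·0.474 + 340·0.409 + 580·0.521 + 880·0.793)/2240 = 0.58939
V̂(p̂_st) = Σ W_h² (1 − n_h/N_h) p̂_h(1−p̂_h)/(n_h−1):
  stratum District I: (100/2240)²·(1 − 10/100)·0.200·0.800/9 = 3.18878e-05
  stratum District II: (340/2240)²·(1 − 19/340)·0.474·0.526/18 = 0.000301286
  stratum District III: (340/2240)²·(1 − 66/340)·0.409·0.591/65 = 6.90448e-05
  stratum District IV: (580/2240)²·(1 − 73/580)·0.521·0.479/72 = 0.000203133
  stratum District V: (880/2240)²·(1 − 29/880)·0.793·0.207/28 = 0.000874987
V̂(p̂_st) = 0.00148034; SE = √V̂ = 0.0384752

p̂_st ≈ 0.5894, SE ≈ 0.0385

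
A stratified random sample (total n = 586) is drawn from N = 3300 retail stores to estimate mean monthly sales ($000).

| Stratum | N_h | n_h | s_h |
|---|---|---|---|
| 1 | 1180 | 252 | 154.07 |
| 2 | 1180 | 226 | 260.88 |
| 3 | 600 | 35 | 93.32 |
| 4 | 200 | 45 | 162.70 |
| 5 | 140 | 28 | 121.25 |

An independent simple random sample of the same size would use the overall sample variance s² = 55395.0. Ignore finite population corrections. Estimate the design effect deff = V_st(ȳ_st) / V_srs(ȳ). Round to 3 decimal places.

V̂(ȳ_st) = Σ W_h² s_h²/n_h, with W_h = N_h/N and N = 3300:
  stratum 1: (1180/3300)²·154.07²/252 = 12.044
  stratum 2: (1180/3300)²·260.88²/226 = 38.5043
  stratum 3: (600/3300)²·93.32²/35 = 8.22538
  stratum 4: (200/3300)²·162.70²/45 = 2.1607
  stratum 5: (140/3300)²·121.25²/28 = 0.945004
V_st = 61.8794
V_srs = s²/n = 55395.0/586 = 94.5307
deff = V_st / V_srs = 61.8794/94.5307 = 0.6546

deff ≈ 0.655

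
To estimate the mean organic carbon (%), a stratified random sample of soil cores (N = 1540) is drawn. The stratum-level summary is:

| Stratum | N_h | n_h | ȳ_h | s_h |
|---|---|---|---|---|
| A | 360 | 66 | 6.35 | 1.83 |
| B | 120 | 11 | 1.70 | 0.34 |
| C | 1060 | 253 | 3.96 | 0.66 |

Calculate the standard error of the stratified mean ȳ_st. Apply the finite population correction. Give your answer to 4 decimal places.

V̂(ȳ_st) = Σ W_h² (1 − n_h/N_h) s_h²/n_h, with W_h = N_h/N and N = 1540:
  stratum A: (360/1540)²·(1 − 66/360)·1.83²/66 = 0.00226447
  stratum B: (120/1540)²·(1 − 11/120)·0.34²/11 = 5.79604e-05
  stratum C: (1060/1540)²·(1 − 253/1060)·0.66²/253 = 0.00062102
V̂(ȳ_st) = 0.00294345
SE(ȳ_st) = √0.00294345 = 0.0542536

SE(ȳ_st) ≈ 0.0543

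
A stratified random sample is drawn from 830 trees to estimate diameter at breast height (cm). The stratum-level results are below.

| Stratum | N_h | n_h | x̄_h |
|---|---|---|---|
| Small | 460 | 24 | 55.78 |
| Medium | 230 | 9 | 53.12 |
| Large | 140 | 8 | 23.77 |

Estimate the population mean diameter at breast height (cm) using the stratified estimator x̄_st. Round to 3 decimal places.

N = Σ N_h = 830. Stratum weights W_h = N_h/N.
x̄_st = (460·55.78 + 230·53.12 + 140·23.77) / 830 = 49.64361

x̄_st ≈ 49.644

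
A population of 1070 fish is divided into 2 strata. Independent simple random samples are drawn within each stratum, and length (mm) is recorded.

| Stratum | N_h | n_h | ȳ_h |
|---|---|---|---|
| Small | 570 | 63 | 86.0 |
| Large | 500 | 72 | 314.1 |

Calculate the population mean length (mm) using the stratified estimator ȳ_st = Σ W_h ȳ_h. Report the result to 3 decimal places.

N = Σ N_h = 1070. Stratum weights W_h = N_h/N.
ȳ_st = (570·86.0 + 500·314.1) / 1070 = 192.58879

ȳ_st ≈ 192.589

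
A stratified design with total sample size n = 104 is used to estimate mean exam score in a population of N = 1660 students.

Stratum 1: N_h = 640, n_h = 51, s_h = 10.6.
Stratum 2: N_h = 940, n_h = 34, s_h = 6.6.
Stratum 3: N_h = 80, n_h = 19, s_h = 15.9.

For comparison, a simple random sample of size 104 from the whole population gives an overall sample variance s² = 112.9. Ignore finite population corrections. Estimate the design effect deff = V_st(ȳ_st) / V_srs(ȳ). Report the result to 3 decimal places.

V̂(ȳ_st) = Σ W_h² s_h²/n_h, with W_h = N_h/N and N = 1660:
  stratum 1: (640/1660)²·10.6²/51 = 0.32748
  stratum 2: (940/1660)²·6.6²/34 = 0.410817
  stratum 3: (80/1660)²·15.9²/19 = 0.0309033
V_st = 0.769201
V_srs = s²/n = 112.9/104 = 1.08558
deff = V_st / V_srs = 0.769201/1.08558 = 0.7086

deff ≈ 0.709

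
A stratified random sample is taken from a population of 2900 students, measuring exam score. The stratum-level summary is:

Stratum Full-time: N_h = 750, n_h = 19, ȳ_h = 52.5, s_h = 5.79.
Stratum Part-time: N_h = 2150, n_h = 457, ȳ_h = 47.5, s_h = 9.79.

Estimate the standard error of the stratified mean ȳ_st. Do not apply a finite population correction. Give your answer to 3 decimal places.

V̂(ȳ_st) = Σ W_h² s_h²/n_h, with W_h = N_h/N and N = 2900:
  stratum Full-time: (750/2900)²·5.79²/19 = 0.118013
  stratum Part-time: (2150/2900)²·9.79²/457 = 0.115274
V̂(ȳ_st) = 0.233287
SE(ȳ_st) = √0.233287 = 0.482998

SE(ȳ_st) ≈ 0.483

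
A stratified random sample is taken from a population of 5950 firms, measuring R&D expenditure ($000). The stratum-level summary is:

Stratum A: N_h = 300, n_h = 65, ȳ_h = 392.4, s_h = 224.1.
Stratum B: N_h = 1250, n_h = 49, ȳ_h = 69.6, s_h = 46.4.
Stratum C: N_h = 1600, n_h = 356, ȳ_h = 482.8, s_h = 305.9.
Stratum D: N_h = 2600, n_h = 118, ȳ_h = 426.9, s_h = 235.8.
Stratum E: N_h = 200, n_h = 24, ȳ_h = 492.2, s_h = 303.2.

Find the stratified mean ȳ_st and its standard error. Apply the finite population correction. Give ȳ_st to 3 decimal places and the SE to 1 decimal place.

ȳ_st = Σ W_h ȳ_h = (300·392.4 + 1250·69.6 + 1600·482.8 + 2600·426.9 + 200·492.2)/5950 = 367.32437
V̂(ȳ_st) = Σ W_h² (1 − n_h/N_h) s_h²/n_h, with W_h = N_h/N and N = 5950:
  stratum A: (300/5950)²·(1 − 65/300)·224.1²/65 = 1.5386
  stratum B: (1250/5950)²·(1 − 49/1250)·46.4²/49 = 1.8632
  stratum C: (1600/5950)²·(1 − 356/1600)·305.9²/356 = 14.778
  stratum D: (2600/5950)²·(1 − 118/2600)·235.8²/118 = 85.8908
  stratum E: (200/5950)²·(1 − 24/200)·303.2²/24 = 3.80852
V̂(ȳ_st) = 107.879
SE(ȳ_st) = √107.879 = 10.3865

ȳ_st ≈ 367.324, SE ≈ 10.4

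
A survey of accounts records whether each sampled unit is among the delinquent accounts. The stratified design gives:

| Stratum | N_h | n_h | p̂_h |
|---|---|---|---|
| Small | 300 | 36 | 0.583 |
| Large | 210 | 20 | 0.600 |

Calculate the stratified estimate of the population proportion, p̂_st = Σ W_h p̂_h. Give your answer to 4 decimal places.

p̂_st ≈ 0.5900

N = 510; stratum weights W_h = N_h/N.
p̂_st = Σ W_h p̂_h = (300·0.583 + 210·0.600)/510 = 0.59000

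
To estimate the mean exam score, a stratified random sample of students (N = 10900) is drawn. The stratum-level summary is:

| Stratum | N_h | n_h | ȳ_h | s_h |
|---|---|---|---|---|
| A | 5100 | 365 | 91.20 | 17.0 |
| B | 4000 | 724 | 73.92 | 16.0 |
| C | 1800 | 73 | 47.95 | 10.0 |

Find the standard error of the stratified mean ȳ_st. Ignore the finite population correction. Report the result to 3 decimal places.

SE(ȳ_st) ≈ 0.508

V̂(ȳ_st) = Σ W_h² s_h²/n_h, with W_h = N_h/N and N = 10900:
  stratum A: (5100/10900)²·17.0²/365 = 0.173337
  stratum B: (4000/10900)²·16.0²/724 = 0.0476177
  stratum C: (1800/10900)²·10.0²/73 = 0.0373568
V̂(ȳ_st) = 0.258312
SE(ȳ_st) = √0.258312 = 0.508244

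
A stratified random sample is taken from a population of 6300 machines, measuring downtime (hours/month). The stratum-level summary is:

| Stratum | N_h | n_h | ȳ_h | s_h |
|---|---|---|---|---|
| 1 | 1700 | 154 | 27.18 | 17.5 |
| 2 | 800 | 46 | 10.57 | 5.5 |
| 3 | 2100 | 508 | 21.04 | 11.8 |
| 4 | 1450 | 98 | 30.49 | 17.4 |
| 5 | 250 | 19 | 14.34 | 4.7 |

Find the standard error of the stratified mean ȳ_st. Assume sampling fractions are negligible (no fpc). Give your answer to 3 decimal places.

SE(ȳ_st) ≈ 0.593

V̂(ȳ_st) = Σ W_h² s_h²/n_h, with W_h = N_h/N and N = 6300:
  stratum 1: (1700/6300)²·17.5²/154 = 0.144801
  stratum 2: (800/6300)²·5.5²/46 = 0.0106039
  stratum 3: (2100/6300)²·11.8²/508 = 0.0304549
  stratum 4: (1450/6300)²·17.4²/98 = 0.163654
  stratum 5: (250/6300)²·4.7²/19 = 0.0018308
V̂(ȳ_st) = 0.351345
SE(ȳ_st) = √0.351345 = 0.592744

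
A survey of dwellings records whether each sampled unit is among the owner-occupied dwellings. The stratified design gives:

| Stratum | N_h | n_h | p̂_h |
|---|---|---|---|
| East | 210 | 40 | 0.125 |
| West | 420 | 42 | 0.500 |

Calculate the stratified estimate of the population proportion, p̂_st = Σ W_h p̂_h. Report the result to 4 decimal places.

N = 630; stratum weights W_h = N_h/N.
p̂_st = Σ W_h p̂_h = (210·0.125 + 420·0.500)/630 = 0.37500

p̂_st ≈ 0.3750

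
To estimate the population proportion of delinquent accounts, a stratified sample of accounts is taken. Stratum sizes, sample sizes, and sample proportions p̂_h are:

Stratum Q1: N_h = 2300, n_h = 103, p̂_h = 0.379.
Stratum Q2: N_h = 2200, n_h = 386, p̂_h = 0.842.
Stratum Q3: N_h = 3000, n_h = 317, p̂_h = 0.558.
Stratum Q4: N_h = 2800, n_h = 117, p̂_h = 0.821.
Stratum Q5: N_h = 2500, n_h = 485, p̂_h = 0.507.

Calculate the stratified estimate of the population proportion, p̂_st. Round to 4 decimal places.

N = 12800; stratum weights W_h = N_h/N.
p̂_st = Σ W_h p̂_h = (2300·0.379 + 2200·0.842 + 3000·0.558 + 2800·0.821 + 2500·0.507)/12800 = 0.62222

p̂_st ≈ 0.6222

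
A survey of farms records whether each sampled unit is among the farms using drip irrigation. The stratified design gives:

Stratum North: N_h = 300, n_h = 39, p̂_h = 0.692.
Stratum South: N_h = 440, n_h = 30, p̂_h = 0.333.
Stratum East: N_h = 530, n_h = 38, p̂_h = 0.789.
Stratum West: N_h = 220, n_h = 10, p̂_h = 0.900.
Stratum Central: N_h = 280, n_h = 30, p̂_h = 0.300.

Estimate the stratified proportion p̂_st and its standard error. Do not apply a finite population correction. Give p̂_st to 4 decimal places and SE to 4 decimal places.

N = 1770; stratum weights W_h = N_h/N.
p̂_st = Σ W_h p̂_h = (300·0.692 + 440·0.333 + 530·0.789 + 220·0.900 + 280·0.300)/1770 = 0.59564
V̂(p̂_st) = Σ W_h² p̂_h(1−p̂_h)/(n_h−1):
  stratum North: (300/1770)²·0.692·0.308/38 = 0.000161127
  stratum South: (440/1770)²·0.333·0.667/29 = 0.000473294
  stratum East: (530/1770)²·0.789·0.211/37 = 0.000403425
  stratum West: (220/1770)²·0.900·0.100/9 = 0.000154489
  stratum Central: (280/1770)²·0.300·0.700/29 = 0.000181214
V̂(p̂_st) = 0.00137355; SE = √V̂ = 0.0370614

p̂_st ≈ 0.5956, SE ≈ 0.0371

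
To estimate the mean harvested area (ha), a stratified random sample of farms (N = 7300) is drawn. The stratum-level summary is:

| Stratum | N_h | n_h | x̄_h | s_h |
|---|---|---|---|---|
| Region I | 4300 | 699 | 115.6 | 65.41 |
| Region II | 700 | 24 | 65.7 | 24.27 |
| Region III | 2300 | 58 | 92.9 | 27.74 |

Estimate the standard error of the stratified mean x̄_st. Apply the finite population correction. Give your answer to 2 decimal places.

SE(x̄_st) ≈ 1.81

V̂(x̄_st) = Σ W_h² (1 − n_h/N_h) s_h²/n_h, with W_h = N_h/N and N = 7300:
  stratum Region I: (4300/7300)²·(1 − 699/4300)·65.41²/699 = 1.77851
  stratum Region II: (700/7300)²·(1 − 24/700)·24.27²/24 = 0.217935
  stratum Region III: (2300/7300)²·(1 − 58/2300)·27.74²/58 = 1.28382
V̂(x̄_st) = 3.28026
SE(x̄_st) = √3.28026 = 1.81115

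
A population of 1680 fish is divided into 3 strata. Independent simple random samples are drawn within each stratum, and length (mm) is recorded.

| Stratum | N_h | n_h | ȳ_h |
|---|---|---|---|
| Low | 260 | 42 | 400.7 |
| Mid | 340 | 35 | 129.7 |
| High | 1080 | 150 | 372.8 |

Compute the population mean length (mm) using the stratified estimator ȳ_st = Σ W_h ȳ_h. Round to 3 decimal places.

ȳ_st ≈ 327.919

N = Σ N_h = 1680. Stratum weights W_h = N_h/N.
ȳ_st = (260·400.7 + 340·129.7 + 1080·372.8) / 1680 = 327.91905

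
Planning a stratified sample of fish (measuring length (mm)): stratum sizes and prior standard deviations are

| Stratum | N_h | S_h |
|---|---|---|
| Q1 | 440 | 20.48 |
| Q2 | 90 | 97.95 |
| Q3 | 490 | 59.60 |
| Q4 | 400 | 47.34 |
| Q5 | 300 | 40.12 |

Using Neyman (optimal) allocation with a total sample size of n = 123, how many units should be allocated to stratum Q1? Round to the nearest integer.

14

Neyman allocation: n_h = n · N_h S_h / Σ N_i S_i, with n = 123.
  stratum Q1: N_h·S_h = 440·20.48 = 9011.20
  stratum Q2: N_h·S_h = 90·97.95 = 8815.50
  stratum Q3: N_h·S_h = 490·59.60 = 29204.00
  stratum Q4: N_h·S_h = 400·47.34 = 18936.00
  stratum Q5: N_h·S_h = 300·40.12 = 12036.00
Σ N_h S_h = 78002.70
n for stratum Q1 = 123·9011.20/78002.70 = 14.209 → 14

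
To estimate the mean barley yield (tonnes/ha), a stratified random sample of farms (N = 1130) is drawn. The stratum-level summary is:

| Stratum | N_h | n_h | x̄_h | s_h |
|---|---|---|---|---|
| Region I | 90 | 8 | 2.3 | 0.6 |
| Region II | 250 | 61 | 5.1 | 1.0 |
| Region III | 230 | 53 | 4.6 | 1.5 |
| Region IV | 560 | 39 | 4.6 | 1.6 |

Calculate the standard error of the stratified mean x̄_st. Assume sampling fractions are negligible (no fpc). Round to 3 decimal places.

SE(x̄_st) ≈ 0.138

V̂(x̄_st) = Σ W_h² s_h²/n_h, with W_h = N_h/N and N = 1130:
  stratum Region I: (90/1130)²·0.6²/8 = 0.000285457
  stratum Region II: (250/1130)²·1.0²/61 = 0.000802404
  stratum Region III: (230/1130)²·1.5²/53 = 0.00175876
  stratum Region IV: (560/1130)²·1.6²/39 = 0.0161211
V̂(x̄_st) = 0.0189677
SE(x̄_st) = √0.0189677 = 0.137723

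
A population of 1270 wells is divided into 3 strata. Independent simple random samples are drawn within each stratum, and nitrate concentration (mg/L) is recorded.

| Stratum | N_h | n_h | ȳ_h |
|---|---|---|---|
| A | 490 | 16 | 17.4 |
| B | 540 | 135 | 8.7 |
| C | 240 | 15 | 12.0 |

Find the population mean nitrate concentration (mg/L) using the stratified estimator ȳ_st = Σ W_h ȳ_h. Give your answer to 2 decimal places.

ȳ_st ≈ 12.68

N = Σ N_h = 1270. Stratum weights W_h = N_h/N.
ȳ_st = (490·17.4 + 540·8.7 + 240·12.0) / 1270 = 12.6803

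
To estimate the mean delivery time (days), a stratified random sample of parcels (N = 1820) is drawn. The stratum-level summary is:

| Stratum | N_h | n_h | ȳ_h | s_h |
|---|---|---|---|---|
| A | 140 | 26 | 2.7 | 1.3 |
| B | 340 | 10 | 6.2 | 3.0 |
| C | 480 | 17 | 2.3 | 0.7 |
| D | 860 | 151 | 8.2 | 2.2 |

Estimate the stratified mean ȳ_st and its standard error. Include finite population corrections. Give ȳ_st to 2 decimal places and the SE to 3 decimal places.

ȳ_st = Σ W_h ȳ_h = (140·2.7 + 340·6.2 + 480·2.3 + 860·8.2)/1820 = 5.84725
V̂(ȳ_st) = Σ W_h² (1 − n_h/N_h) s_h²/n_h, with W_h = N_h/N and N = 1820:
  stratum A: (140/1820)²·(1 − 26/140)·1.3²/26 = 0.000313187
  stratum B: (340/1820)²·(1 − 10/340)·3.0²/10 = 0.0304854
  stratum C: (480/1820)²·(1 − 17/480)·0.7²/17 = 0.00193387
  stratum D: (860/1820)²·(1 − 151/860)·2.2²/151 = 0.00590025
V̂(ȳ_st) = 0.0386328
SE(ȳ_st) = √0.0386328 = 0.196552

ȳ_st ≈ 5.85, SE ≈ 0.197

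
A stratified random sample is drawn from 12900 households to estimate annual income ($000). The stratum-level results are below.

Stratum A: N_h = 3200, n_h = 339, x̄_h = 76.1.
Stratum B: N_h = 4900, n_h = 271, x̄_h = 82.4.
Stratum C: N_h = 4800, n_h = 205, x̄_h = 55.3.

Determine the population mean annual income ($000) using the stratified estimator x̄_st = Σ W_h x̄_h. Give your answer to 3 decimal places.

x̄_st ≈ 70.753

N = Σ N_h = 12900. Stratum weights W_h = N_h/N.
x̄_st = (3200·76.1 + 4900·82.4 + 4800·55.3) / 12900 = 70.75349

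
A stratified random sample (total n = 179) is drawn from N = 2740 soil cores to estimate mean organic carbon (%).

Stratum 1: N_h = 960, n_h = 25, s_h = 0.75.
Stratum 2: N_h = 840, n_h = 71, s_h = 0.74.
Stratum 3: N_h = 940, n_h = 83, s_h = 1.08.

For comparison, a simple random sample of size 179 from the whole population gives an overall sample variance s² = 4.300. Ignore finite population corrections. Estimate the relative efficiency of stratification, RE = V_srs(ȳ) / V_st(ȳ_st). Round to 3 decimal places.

V̂(ȳ_st) = Σ W_h² s_h²/n_h, with W_h = N_h/N and N = 2740:
  stratum 1: (960/2740)²·0.75²/25 = 0.002762
  stratum 2: (840/2740)²·0.74²/71 = 0.000724874
  stratum 3: (940/2740)²·1.08²/83 = 0.00165396
V_st = 0.00514083
V_srs = s²/n = 4.300/179 = 0.0240223
Relative efficiency = V_srs / V_st = 0.0240223/0.00514083 = 4.6729

RE ≈ 4.673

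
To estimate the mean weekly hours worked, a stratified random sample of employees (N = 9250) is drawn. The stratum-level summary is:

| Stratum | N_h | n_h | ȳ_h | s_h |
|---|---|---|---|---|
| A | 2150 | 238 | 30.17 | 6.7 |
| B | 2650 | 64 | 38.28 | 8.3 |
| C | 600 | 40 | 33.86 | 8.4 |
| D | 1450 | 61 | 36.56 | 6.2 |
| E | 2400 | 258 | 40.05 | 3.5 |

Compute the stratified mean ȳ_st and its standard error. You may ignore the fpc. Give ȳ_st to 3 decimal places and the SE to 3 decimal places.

ȳ_st = Σ W_h ȳ_h = (2150·30.17 + 2650·38.28 + 600·33.86 + 1450·36.56 + 2400·40.05)/9250 = 36.29789
V̂(ȳ_st) = Σ W_h² s_h²/n_h, with W_h = N_h/N and N = 9250:
  stratum A: (2150/9250)²·6.7²/238 = 0.0101898
  stratum B: (2650/9250)²·8.3²/64 = 0.0883455
  stratum C: (600/9250)²·8.4²/40 = 0.00742194
  stratum D: (1450/9250)²·6.2²/61 = 0.0154848
  stratum E: (2400/9250)²·3.5²/258 = 0.00319636
V̂(ȳ_st) = 0.124638
SE(ȳ_st) = √0.124638 = 0.353042

ȳ_st ≈ 36.298, SE ≈ 0.353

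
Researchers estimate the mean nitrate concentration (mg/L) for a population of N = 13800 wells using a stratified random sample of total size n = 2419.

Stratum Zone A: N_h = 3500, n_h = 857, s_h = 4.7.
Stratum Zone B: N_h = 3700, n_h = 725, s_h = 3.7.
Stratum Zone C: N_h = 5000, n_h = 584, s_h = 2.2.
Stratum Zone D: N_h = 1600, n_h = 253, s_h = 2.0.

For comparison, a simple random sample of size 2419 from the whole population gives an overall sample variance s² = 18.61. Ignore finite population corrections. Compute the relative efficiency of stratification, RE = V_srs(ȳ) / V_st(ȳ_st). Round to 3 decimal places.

V̂(ȳ_st) = Σ W_h² s_h²/n_h, with W_h = N_h/N and N = 13800:
  stratum Zone A: (3500/13800)²·4.7²/857 = 0.00165803
  stratum Zone B: (3700/13800)²·3.7²/725 = 0.00135741
  stratum Zone C: (5000/13800)²·2.2²/584 = 0.00108796
  stratum Zone D: (1600/13800)²·2.0²/253 = 0.00021253
V_st = 0.00431593
V_srs = s²/n = 18.61/2419 = 0.00769326
Relative efficiency = V_srs / V_st = 0.00769326/0.00431593 = 1.7825

RE ≈ 1.783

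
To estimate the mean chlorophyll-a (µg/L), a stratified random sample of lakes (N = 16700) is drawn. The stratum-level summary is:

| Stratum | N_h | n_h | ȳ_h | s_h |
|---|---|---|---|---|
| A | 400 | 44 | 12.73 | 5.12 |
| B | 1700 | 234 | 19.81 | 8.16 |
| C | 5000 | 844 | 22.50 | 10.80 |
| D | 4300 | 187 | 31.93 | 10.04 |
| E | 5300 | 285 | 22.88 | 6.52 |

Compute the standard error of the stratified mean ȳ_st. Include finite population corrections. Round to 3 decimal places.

SE(ȳ_st) ≈ 0.248

V̂(ȳ_st) = Σ W_h² (1 − n_h/N_h) s_h²/n_h, with W_h = N_h/N and N = 16700:
  stratum A: (400/16700)²·(1 − 44/400)·5.12²/44 = 0.000304204
  stratum B: (1700/16700)²·(1 − 234/1700)·8.16²/234 = 0.00254281
  stratum C: (5000/16700)²·(1 − 844/5000)·10.80²/844 = 0.0102972
  stratum D: (4300/16700)²·(1 − 187/4300)·10.04²/187 = 0.0341838
  stratum E: (5300/16700)²·(1 − 285/5300)·6.52²/285 = 0.0142156
V̂(ȳ_st) = 0.0615435
SE(ȳ_st) = √0.0615435 = 0.24808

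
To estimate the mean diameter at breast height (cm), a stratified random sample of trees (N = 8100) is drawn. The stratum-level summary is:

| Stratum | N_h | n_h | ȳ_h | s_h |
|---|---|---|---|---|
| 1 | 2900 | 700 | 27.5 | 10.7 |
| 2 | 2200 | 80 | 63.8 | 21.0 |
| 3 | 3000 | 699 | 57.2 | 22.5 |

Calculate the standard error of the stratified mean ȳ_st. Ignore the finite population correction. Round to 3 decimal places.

SE(ȳ_st) ≈ 0.726

V̂(ȳ_st) = Σ W_h² s_h²/n_h, with W_h = N_h/N and N = 8100:
  stratum 1: (2900/8100)²·10.7²/700 = 0.020965
  stratum 2: (2200/8100)²·21.0²/80 = 0.406653
  stratum 3: (3000/8100)²·22.5²/699 = 0.0993483
V̂(ȳ_st) = 0.526966
SE(ȳ_st) = √0.526966 = 0.725924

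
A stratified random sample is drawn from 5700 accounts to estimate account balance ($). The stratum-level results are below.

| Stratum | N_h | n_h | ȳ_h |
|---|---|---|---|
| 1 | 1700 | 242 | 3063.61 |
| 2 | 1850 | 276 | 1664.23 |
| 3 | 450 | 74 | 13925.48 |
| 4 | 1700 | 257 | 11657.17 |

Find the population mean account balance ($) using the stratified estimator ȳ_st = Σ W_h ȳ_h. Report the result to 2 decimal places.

N = Σ N_h = 5700. Stratum weights W_h = N_h/N.
ȳ_st = (1700·3063.61 + 1850·1664.23 + 450·13925.48 + 1700·11657.17) / 5700 = 6029.9329

ȳ_st ≈ 6029.93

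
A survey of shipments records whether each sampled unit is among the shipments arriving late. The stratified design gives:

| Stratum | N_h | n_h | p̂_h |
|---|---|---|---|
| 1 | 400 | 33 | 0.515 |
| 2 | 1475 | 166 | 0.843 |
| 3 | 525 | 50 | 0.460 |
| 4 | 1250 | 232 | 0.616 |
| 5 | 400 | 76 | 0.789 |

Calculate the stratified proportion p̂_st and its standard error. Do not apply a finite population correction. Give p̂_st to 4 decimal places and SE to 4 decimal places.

N = 4050; stratum weights W_h = N_h/N.
p̂_st = Σ W_h p̂_h = (400·0.515 + 1475·0.843 + 525·0.460 + 1250·0.616 + 400·0.789)/4050 = 0.68556
V̂(p̂_st) = Σ W_h² p̂_h(1−p̂_h)/(n_h−1):
  stratum 1: (400/4050)²·0.515·0.485/32 = 7.61393e-05
  stratum 2: (1475/4050)²·0.843·0.157/165 = 0.000106394
  stratum 3: (525/4050)²·0.460·0.540/49 = 8.51852e-05
  stratum 4: (1250/4050)²·0.616·0.384/231 = 9.75461e-05
  stratum 5: (400/4050)²·0.789·0.211/75 = 2.16525e-05
V̂(p̂_st) = 0.000386917; SE = √V̂ = 0.0196702

p̂_st ≈ 0.6856, SE ≈ 0.0197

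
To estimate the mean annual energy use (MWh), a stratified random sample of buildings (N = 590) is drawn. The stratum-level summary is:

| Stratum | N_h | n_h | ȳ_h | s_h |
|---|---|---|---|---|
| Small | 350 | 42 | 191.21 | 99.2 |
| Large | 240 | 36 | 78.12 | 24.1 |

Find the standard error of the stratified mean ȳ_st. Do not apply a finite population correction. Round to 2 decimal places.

SE(ȳ_st) ≈ 9.23

V̂(ȳ_st) = Σ W_h² s_h²/n_h, with W_h = N_h/N and N = 590:
  stratum Small: (350/590)²·99.2²/42 = 82.4529
  stratum Large: (240/590)²·24.1²/36 = 2.66962
V̂(ȳ_st) = 85.1226
SE(ȳ_st) = √85.1226 = 9.22619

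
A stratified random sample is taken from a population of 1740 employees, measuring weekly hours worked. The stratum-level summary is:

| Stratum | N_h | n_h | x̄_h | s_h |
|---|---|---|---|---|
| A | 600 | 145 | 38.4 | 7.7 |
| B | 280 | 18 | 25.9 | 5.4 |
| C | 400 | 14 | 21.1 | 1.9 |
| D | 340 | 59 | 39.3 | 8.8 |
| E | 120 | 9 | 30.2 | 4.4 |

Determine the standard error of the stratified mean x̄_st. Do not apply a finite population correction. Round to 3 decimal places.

V̂(x̄_st) = Σ W_h² s_h²/n_h, with W_h = N_h/N and N = 1740:
  stratum A: (600/1740)²·7.7²/145 = 0.0486203
  stratum B: (280/1740)²·5.4²/18 = 0.0419501
  stratum C: (400/1740)²·1.9²/14 = 0.013627
  stratum D: (340/1740)²·8.8²/59 = 0.0501156
  stratum E: (120/1740)²·4.4²/9 = 0.0102312
V̂(x̄_st) = 0.164544
SE(x̄_st) = √0.164544 = 0.40564

SE(x̄_st) ≈ 0.406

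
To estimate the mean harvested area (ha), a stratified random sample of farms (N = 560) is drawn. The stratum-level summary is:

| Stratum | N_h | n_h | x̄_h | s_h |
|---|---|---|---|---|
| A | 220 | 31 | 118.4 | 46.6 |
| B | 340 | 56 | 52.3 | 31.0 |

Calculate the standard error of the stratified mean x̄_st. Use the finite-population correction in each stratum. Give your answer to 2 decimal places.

V̂(x̄_st) = Σ W_h² (1 − n_h/N_h) s_h²/n_h, with W_h = N_h/N and N = 560:
  stratum A: (220/560)²·(1 − 31/220)·46.6²/31 = 9.28792
  stratum B: (340/560)²·(1 − 56/340)·31.0²/56 = 5.28392
V̂(x̄_st) = 14.5718
SE(x̄_st) = √14.5718 = 3.81731

SE(x̄_st) ≈ 3.82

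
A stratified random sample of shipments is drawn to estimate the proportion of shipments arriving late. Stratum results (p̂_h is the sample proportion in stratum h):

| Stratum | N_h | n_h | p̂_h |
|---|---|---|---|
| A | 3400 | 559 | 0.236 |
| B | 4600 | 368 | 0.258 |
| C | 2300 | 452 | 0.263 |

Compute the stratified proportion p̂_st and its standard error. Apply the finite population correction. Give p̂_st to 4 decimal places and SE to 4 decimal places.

p̂_st ≈ 0.2519, SE ≈ 0.0119

N = 10300; stratum weights W_h = N_h/N.
p̂_st = Σ W_h p̂_h = (3400·0.236 + 4600·0.258 + 2300·0.263)/10300 = 0.25185
V̂(p̂_st) = Σ W_h² (1 − n_h/N_h) p̂_h(1−p̂_h)/(n_h−1):
  stratum A: (3400/10300)²·(1 − 559/3400)·0.236·0.764/558 = 2.94203e-05
  stratum B: (4600/10300)²·(1 − 368/4600)·0.258·0.742/367 = 9.57165e-05
  stratum C: (2300/10300)²·(1 − 452/2300)·0.263·0.737/451 = 1.72188e-05
V̂(p̂_st) = 0.000142356; SE = √V̂ = 0.0119313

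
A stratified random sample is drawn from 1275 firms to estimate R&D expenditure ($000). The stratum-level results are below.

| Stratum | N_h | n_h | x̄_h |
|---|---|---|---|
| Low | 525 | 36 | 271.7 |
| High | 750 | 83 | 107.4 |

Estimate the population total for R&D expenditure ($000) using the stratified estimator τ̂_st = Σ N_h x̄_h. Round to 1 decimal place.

τ̂_st ≈ 223192.5

τ̂_st = Σ N_h x̄_h = 525·271.7 + 750·107.4 = 223192.5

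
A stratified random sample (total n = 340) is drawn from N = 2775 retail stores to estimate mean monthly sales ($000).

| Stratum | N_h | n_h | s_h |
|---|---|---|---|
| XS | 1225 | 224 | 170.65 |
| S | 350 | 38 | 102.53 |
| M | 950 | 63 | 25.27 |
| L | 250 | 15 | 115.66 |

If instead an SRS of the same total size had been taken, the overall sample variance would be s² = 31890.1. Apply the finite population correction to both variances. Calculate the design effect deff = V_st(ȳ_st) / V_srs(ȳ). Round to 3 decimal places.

deff ≈ 0.395

V̂(ȳ_st) = Σ W_h² (1 − n_h/N_h) s_h²/n_h, with W_h = N_h/N and N = 2775:
  stratum XS: (1225/2775)²·(1 − 224/1225)·170.65²/224 = 20.7018
  stratum S: (350/2775)²·(1 − 38/350)·102.53²/38 = 3.92297
  stratum M: (950/2775)²·(1 − 63/950)·25.27²/63 = 1.10915
  stratum L: (250/2775)²·(1 − 15/250)·115.66²/15 = 6.80389
V_st = 32.5378
V_srs = (1 − 340/2775)·31890.1/340 = 82.3025
deff = V_st / V_srs = 32.5378/82.3025 = 0.3953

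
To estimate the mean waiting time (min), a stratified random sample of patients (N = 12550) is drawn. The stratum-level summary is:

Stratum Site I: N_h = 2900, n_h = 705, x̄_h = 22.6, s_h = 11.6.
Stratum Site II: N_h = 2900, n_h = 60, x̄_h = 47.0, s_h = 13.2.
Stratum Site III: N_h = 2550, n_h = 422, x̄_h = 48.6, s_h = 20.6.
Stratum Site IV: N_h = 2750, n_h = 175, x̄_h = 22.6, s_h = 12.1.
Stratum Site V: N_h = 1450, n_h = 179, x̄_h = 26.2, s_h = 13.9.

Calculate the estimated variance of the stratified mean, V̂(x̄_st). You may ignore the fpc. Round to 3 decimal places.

V̂(x̄_st) ≈ 0.261

V̂(x̄_st) = Σ W_h² s_h²/n_h, with W_h = N_h/N and N = 12550:
  stratum Site I: (2900/12550)²·11.6²/705 = 0.0101914
  stratum Site II: (2900/12550)²·13.2²/60 = 0.155062
  stratum Site III: (2550/12550)²·20.6²/422 = 0.0415159
  stratum Site IV: (2750/12550)²·12.1²/175 = 0.0401708
  stratum Site V: (1450/12550)²·13.9²/179 = 0.0144087
V̂(x̄_st) = 0.261349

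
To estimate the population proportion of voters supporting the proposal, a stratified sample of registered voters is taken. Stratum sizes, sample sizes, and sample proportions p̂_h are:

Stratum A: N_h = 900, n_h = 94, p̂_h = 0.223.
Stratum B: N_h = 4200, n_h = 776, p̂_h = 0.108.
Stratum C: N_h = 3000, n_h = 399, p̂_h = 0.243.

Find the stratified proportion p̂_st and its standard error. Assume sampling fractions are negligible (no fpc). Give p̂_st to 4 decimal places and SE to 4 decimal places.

N = 8100; stratum weights W_h = N_h/N.
p̂_st = Σ W_h p̂_h = (900·0.223 + 4200·0.108 + 3000·0.243)/8100 = 0.17078
V̂(p̂_st) = Σ W_h² p̂_h(1−p̂_h)/(n_h−1):
  stratum A: (900/8100)²·0.223·0.777/93 = 2.30016e-05
  stratum B: (4200/8100)²·0.108·0.892/775 = 3.34207e-05
  stratum C: (3000/8100)²·0.243·0.757/398 = 6.34003e-05
V̂(p̂_st) = 0.000119823; SE = √V̂ = 0.0109464

p̂_st ≈ 0.1708, SE ≈ 0.0109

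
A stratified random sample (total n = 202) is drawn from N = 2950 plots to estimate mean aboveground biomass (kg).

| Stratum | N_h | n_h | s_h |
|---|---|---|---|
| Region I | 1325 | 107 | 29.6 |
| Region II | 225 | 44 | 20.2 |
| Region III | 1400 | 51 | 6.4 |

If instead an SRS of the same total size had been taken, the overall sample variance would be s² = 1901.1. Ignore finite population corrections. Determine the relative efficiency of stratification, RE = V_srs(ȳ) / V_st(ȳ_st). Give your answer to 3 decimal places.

RE ≈ 4.988

V̂(ȳ_st) = Σ W_h² s_h²/n_h, with W_h = N_h/N and N = 2950:
  stratum Region I: (1325/2950)²·29.6²/107 = 1.65191
  stratum Region II: (225/2950)²·20.2²/44 = 0.0539475
  stratum Region III: (1400/2950)²·6.4²/51 = 0.180885
V_st = 1.88675
V_srs = s²/n = 1901.1/202 = 9.41139
Relative efficiency = V_srs / V_st = 9.41139/1.88675 = 4.9882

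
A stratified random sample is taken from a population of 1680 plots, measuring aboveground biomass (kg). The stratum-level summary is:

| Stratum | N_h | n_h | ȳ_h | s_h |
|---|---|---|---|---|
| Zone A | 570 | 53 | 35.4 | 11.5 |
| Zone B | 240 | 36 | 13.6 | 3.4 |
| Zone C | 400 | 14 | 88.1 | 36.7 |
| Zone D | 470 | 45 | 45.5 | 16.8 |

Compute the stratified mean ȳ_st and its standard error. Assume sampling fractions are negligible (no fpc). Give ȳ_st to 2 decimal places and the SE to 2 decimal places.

ȳ_st ≈ 47.66, SE ≈ 2.50

ȳ_st = Σ W_h ȳ_h = (570·35.4 + 240·13.6 + 400·88.1 + 470·45.5)/1680 = 47.65893
V̂(ȳ_st) = Σ W_h² s_h²/n_h, with W_h = N_h/N and N = 1680:
  stratum Zone A: (570/1680)²·11.5²/53 = 0.287244
  stratum Zone B: (240/1680)²·3.4²/36 = 0.00655329
  stratum Zone C: (400/1680)²·36.7²/14 = 5.45388
  stratum Zone D: (470/1680)²·16.8²/45 = 0.490889
V̂(ȳ_st) = 6.23857
SE(ȳ_st) = √6.23857 = 2.49771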